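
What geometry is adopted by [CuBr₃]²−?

trigonal planar

Summing ligand charges against the −2 overall charge gives an oxidation state of +1 for copper.
Cu sits in group 11, so the d-electron count is 11 − 1 = 10.
Coordination number: 3.
Three ligands around a d¹⁰ centre minimise repulsion in a trigonal-planar arrangement.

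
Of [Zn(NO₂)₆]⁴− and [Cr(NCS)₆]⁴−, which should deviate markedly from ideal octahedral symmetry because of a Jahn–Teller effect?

[Zn(NO₂)₆]⁴−: Ligand charges: each nitro (N-bound nitrite) is −1. With an overall charge of −4 the zinc centre must be in the +2 oxidation state. Zn sits in group 12, so the d-electron count is 12 − 2 = 10. The d¹⁰ configuration leaves the e_g set evenly filled (or empty) — no strong Jahn–Teller driving force.
[Cr(NCS)₆]⁴−: Summing ligand charges against the −4 overall charge gives an oxidation state of +2 for chromium. Group 6 minus oxidation state 2 gives a d⁴ configuration. Isothiocyanate is a weak-field ligand for a first-row metal, so the complex is high-spin. The t₂g³e_g¹ (high-spin) configuration has an unevenly filled e_g set; the Jahn–Teller theorem predicts a tetragonal distortion (typically axial elongation) to lift the degeneracy.

[Cr(NCS)₆]⁴−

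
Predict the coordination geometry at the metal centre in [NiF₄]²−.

tetrahedral

Ligand charges: each fluoride is −1. With an overall charge of −2 the nickel centre must be in the +2 oxidation state.
Ni sits in group 10, so the d-electron count is 10 − 2 = 8.
With 4 monodentate ligands the coordination number is 4.
Fluoride is a weak-field ligand.
With weak-field ligands the CFSE gain from square planar is small, so a 3d d⁸ ion takes the sterically preferred tetrahedral geometry.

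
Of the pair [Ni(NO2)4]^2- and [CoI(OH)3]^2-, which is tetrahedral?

For [Ni(NO2)4]^2-: Each nitro (N-bound nitrite) is −1; balancing the −2 overall charge requires Ni(II). Nickel is a group-10 element; Ni(II) is therefore d⁸. Nitro (N-bound nitrite) is a strong-field ligand (high in the spectrochemical series). A 3d d⁸ ion with strong-field ligands gains enough CFSE to favour square planar over tetrahedral. → square planar.
For [CoI(OH)3]^2-: Each iodide is −1; each hydroxide is −1; balancing the −2 overall charge requires Co(II). Cobalt is a group-9 element; Co(II) is therefore d⁷. For a high-spin 3d d⁷ ion with weak-field ligands the small Δₜ gives little square-planar CFSE advantage, so four ligands adopt the sterically favoured tetrahedral geometry. → tetrahedral.

[CoI(OH)3]^2-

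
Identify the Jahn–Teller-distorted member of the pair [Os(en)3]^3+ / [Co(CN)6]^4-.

[Os(en)3]^3+: Ethylenediamine is neutral; balancing the +3 overall charge requires Os(III). Group 8 minus oxidation state 3 gives a d⁵ configuration. A 5d ion has a large Δₒ and is invariably low-spin. The d⁵ configuration leaves the e_g set evenly filled (or empty) — no strong Jahn–Teller driving force.
[Co(CN)6]^4-: Each cyanide is −1; balancing the −4 overall charge requires Co(II). Co sits in group 9, so the d-electron count is 9 − 2 = 7. Cyanide is a strong-field ligand (high in the spectrochemical series) for a first-row metal, so the complex is low-spin. The t₂g⁶e_g¹ (low-spin) configuration has an unevenly filled e_g set; the Jahn–Teller theorem predicts a tetragonal distortion (typically axial elongation) to lift the degeneracy.

[Co(CN)6]^4-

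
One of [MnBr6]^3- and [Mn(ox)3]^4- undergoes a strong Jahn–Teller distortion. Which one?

[MnBr6]^3-

[MnBr6]^3-: Each bromide is −1; balancing the −3 overall charge requires Mn(III). Manganese is a group-7 element; Mn(III) is therefore d⁴. Bromide is a weak-field ligand for a first-row metal, so the complex is high-spin. The t₂g³e_g¹ (high-spin) configuration has an unevenly filled e_g set; the Jahn–Teller theorem predicts a tetragonal distortion (typically axial elongation) to lift the degeneracy.
[Mn(ox)3]^4-: Summing ligand charges against the −4 overall charge gives an oxidation state of +2 for manganese. Group 7 minus oxidation state 2 gives a d⁵ configuration. Oxalate is a weak-field ligand for a first-row metal, so the complex is high-spin. The d⁵ configuration leaves the e_g set evenly filled (or empty) — no strong Jahn–Teller driving force.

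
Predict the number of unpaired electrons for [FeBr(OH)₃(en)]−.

Each bromide is −1; each hydroxide is −1; ethylenediamine is neutral; balancing the −1 overall charge requires Fe(III).
Group 8 minus oxidation state 3 gives a d⁵ configuration.
Counting donor atoms: 1×bromide (monodentate) → 1 donor; 3×hydroxide (monodentate) → 3 donors; 1×ethylenediamine (bidentate) → 2 donors. Coordination number = 6.
The spin state decides the count: Bromide and hydroxide are weak-field ligands for a first-row metal, so the complex is high-spin.
An octahedral high-spin d⁵ ion is t₂g³e_g², giving 5 unpaired electrons.

5 unpaired electrons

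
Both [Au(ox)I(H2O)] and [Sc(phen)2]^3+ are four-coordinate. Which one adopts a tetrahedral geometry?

For [Au(ox)I(H2O)]: Each oxalate is −2; each iodide is −1; water is neutral; balancing the 0 overall charge requires Au(III). Gold is a group-11 element; Au(III) is therefore d⁸. A 5d d⁸ ion has a large crystal-field splitting; square planar leaves the high-energy d_{x²−y²} orbital empty and maximises CFSE. → square planar.
For [Sc(phen)2]^3+: Summing ligand charges against the +3 overall charge gives an oxidation state of +3 for scandium. Group 3 minus oxidation state 3 gives a d⁰ configuration. A d⁰ ion has no crystal-field stabilisation preference between square planar and tetrahedral, so four ligands adopt the sterically favoured tetrahedral geometry. → tetrahedral.

[Sc(phen)2]^3+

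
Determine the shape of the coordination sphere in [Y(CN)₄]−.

tetrahedral

Summing ligand charges against the −1 overall charge gives an oxidation state of +3 for yttrium.
Y sits in group 3, so the d-electron count is 3 − 3 = 0.
With 4 monodentate ligands the coordination number is 4.
A d⁰ ion has no crystal-field stabilisation preference between square planar and tetrahedral, so four ligands adopt the sterically favoured tetrahedral geometry.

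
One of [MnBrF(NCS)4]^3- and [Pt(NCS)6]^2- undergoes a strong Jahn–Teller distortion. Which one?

[MnBrF(NCS)4]^3-: Ligand charges: each bromide is −1; each fluoride is −1; each isothiocyanate is −1. With an overall charge of −3 the manganese centre must be in the +3 oxidation state. Manganese is a group-7 element; Mn(III) is therefore d⁴. Bromide, fluoride, and isothiocyanate are weak-field ligands for a first-row metal, so the complex is high-spin. The t₂g³e_g¹ (high-spin) configuration has an unevenly filled e_g set; the Jahn–Teller theorem predicts a tetragonal distortion (typically axial elongation) to lift the degeneracy.
[Pt(NCS)6]^2-: Ligand charges: each isothiocyanate is −1. With an overall charge of −2 the platinum centre must be in the +4 oxidation state. Group 10 minus oxidation state 4 gives a d⁶ configuration. A 5d ion has a large Δₒ and is invariably low-spin. The d⁶ configuration leaves the e_g set evenly filled (or empty) — no strong Jahn–Teller driving force.

[MnBrF(NCS)4]^3-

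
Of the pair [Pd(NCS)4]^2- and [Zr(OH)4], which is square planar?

For [Pd(NCS)4]^2-: Each isothiocyanate is −1; balancing the −2 overall charge requires Pd(II). Palladium is a group-10 element; Pd(II) is therefore d⁸. A 4d d⁸ ion has a large crystal-field splitting; square planar leaves the high-energy d_{x²−y²} orbital empty and maximises CFSE. → square planar.
For [Zr(OH)4]: Each hydroxide is −1; balancing the 0 overall charge requires Zr(IV). Zirconium is a group-4 element; Zr(IV) is therefore d⁰. A d⁰ ion has no crystal-field stabilisation preference between square planar and tetrahedral, so four ligands adopt the sterically favoured tetrahedral geometry. → tetrahedral.

[Pd(NCS)4]^2-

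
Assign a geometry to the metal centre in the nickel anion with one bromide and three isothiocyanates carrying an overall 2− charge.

Ligand charges: each bromide is −1; each isothiocyanate is −1. With an overall charge of −2 the nickel centre must be in the +2 oxidation state.
Ni sits in group 10, so the d-electron count is 10 − 2 = 8.
Coordination number: 4.
Bromide and isothiocyanate are weak-field ligands.
With weak-field ligands the CFSE gain from square planar is small, so a 3d d⁸ ion takes the sterically preferred tetrahedral geometry.

tetrahedral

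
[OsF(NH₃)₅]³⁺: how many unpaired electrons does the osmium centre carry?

Summing ligand charges against the +3 overall charge gives an oxidation state of +4 for osmium.
Group 8 minus oxidation state 4 gives a d⁴ configuration.
The spin state decides the count: a 5d ion has a large Δₒ and is invariably low-spin.
An octahedral low-spin d⁴ ion is t₂g⁴e_g⁰, giving 2 unpaired electrons.

2 unpaired electrons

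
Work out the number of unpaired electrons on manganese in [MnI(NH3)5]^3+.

3

Summing ligand charges against the +3 overall charge gives an oxidation state of +4 for manganese.
Manganese is a group-7 element; Mn(IV) is therefore d³.
In an octahedral field the d³ configuration is t₂g³e_g⁰ (only one arrangement possible), giving 3 unpaired electrons.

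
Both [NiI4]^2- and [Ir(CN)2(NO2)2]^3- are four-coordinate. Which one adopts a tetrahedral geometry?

[NiI4]^2-

For [NiI4]^2-: Each iodide is −1; balancing the −2 overall charge requires Ni(II). Ni sits in group 10, so the d-electron count is 10 − 2 = 8. Iodide is a weak-field ligand. With weak-field ligands the CFSE gain from square planar is small, so a 3d d⁸ ion takes the sterically preferred tetrahedral geometry. → tetrahedral.
For [Ir(CN)2(NO2)2]^3-: Summing ligand charges against the −3 overall charge gives an oxidation state of +1 for iridium. Iridium is a group-9 element; Ir(I) is therefore d⁸. A 5d d⁸ ion has a large crystal-field splitting; square planar leaves the high-energy d_{x²−y²} orbital empty and maximises CFSE. → square planar.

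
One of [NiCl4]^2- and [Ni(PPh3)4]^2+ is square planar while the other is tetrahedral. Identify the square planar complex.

[Ni(PPh3)4]^2+

For [NiCl4]^2-: Ligand charges: each chloride is −1. With an overall charge of −2 the nickel centre must be in the +2 oxidation state. Nickel is a group-10 element; Ni(II) is therefore d⁸. Chloride is a weak-field ligand. With weak-field ligands the CFSE gain from square planar is small, so a 3d d⁸ ion takes the sterically preferred tetrahedral geometry. → tetrahedral.
For [Ni(PPh3)4]^2+: Summing ligand charges against the +2 overall charge gives an oxidation state of +2 for nickel. Group 10 minus oxidation state 2 gives a d⁸ configuration. Triphenylphosphine is a strong-field ligand (high in the spectrochemical series). A 3d d⁸ ion with strong-field ligands gains enough CFSE to favour square planar over tetrahedral. → square planar.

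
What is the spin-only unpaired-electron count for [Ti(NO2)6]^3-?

1 unpaired electron

Each nitro (N-bound nitrite) is −1; balancing the −3 overall charge requires Ti(III).
Group 4 minus oxidation state 3 gives a d¹ configuration.
In an octahedral field the d¹ configuration is t₂g¹e_g⁰ (only one arrangement possible), giving 1 unpaired electron.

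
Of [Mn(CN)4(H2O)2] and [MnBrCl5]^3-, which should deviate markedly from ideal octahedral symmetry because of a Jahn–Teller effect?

[MnBrCl5]^3-

[Mn(CN)4(H2O)2]: Each cyanide is −1; water is neutral; balancing the 0 overall charge requires Mn(IV). Mn sits in group 7, so the d-electron count is 7 − 4 = 3. The d³ configuration leaves the e_g set evenly filled (or empty) — no strong Jahn–Teller driving force.
[MnBrCl5]^3-: Each bromide is −1; each chloride is −1; balancing the −3 overall charge requires Mn(III). Mn sits in group 7, so the d-electron count is 7 − 3 = 4. Bromide and chloride are weak-field ligands for a first-row metal, so the complex is high-spin. The t₂g³e_g¹ (high-spin) configuration has an unevenly filled e_g set; the Jahn–Teller theorem predicts a tetragonal distortion (typically axial elongation) to lift the degeneracy.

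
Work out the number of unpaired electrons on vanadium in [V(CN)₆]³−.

2 unpaired electrons

Each cyanide is −1; balancing the −3 overall charge requires V(III).
V sits in group 5, so the d-electron count is 5 − 3 = 2.
In an octahedral field the d² configuration is t₂g²e_g⁰ (only one arrangement possible), giving 2 unpaired electrons.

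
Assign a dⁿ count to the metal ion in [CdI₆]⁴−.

Summing ligand charges against the −4 overall charge gives an oxidation state of +2 for cadmium.
Cadmium is a group-12 element; Cd(II) is therefore d¹⁰.

d¹⁰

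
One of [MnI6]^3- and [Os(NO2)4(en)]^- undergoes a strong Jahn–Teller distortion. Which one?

[MnI6]^3-

[MnI6]^3-: Summing ligand charges against the −3 overall charge gives an oxidation state of +3 for manganese. Mn sits in group 7, so the d-electron count is 7 − 3 = 4. Iodide is a weak-field ligand for a first-row metal, so the complex is high-spin. The t₂g³e_g¹ (high-spin) configuration has an unevenly filled e_g set; the Jahn–Teller theorem predicts a tetragonal distortion (typically axial elongation) to lift the degeneracy.
[Os(NO2)4(en)]^-: Summing ligand charges against the −1 overall charge gives an oxidation state of +3 for osmium. Os sits in group 8, so the d-electron count is 8 − 3 = 5. A 5d ion has a large Δₒ and is invariably low-spin. The d⁵ configuration leaves the e_g set evenly filled (or empty) — no strong Jahn–Teller driving force.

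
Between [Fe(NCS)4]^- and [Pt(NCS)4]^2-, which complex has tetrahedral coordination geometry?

For [Fe(NCS)4]^-: Summing ligand charges against the −1 overall charge gives an oxidation state of +3 for iron. Group 8 minus oxidation state 3 gives a d⁵ configuration. A high-spin d⁵ ion has zero CFSE in either geometry, so four ligands adopt the sterically favoured tetrahedral geometry. → tetrahedral.
For [Pt(NCS)4]^2-: Ligand charges: each isothiocyanate is −1. With an overall charge of −2 the platinum centre must be in the +2 oxidation state. Pt sits in group 10, so the d-electron count is 10 − 2 = 8. A 5d d⁸ ion has a large crystal-field splitting; square planar leaves the high-energy d_{x²−y²} orbital empty and maximises CFSE. → square planar.

[Fe(NCS)4]^-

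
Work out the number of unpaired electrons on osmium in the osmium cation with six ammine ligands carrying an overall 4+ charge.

Ammonia is neutral; balancing the +4 overall charge requires Os(IV).
Osmium is a group-8 element; Os(IV) is therefore d⁴.
The spin state decides the count: a 5d ion has a large Δₒ and is invariably low-spin.
An octahedral low-spin d⁴ ion is t₂g⁴e_g⁰, giving 2 unpaired electrons.

2 unpaired electrons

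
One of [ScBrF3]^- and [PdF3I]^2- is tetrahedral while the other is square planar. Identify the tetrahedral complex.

For [ScBrF3]^-: Summing ligand charges against the −1 overall charge gives an oxidation state of +3 for scandium. Group 3 minus oxidation state 3 gives a d⁰ configuration. A d⁰ ion has no crystal-field stabilisation preference between square planar and tetrahedral, so four ligands adopt the sterically favoured tetrahedral geometry. → tetrahedral.
For [PdF3I]^2-: Summing ligand charges against the −2 overall charge gives an oxidation state of +2 for palladium. Pd sits in group 10, so the d-electron count is 10 − 2 = 8. A 4d d⁸ ion has a large crystal-field splitting; square planar leaves the high-energy d_{x²−y²} orbital empty and maximises CFSE. → square planar.

[ScBrF3]^-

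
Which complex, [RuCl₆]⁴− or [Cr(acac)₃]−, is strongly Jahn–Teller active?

[Cr(acac)₃]−

[RuCl₆]⁴−: Summing ligand charges against the −4 overall charge gives an oxidation state of +2 for ruthenium. Group 8 minus oxidation state 2 gives a d⁶ configuration. A 4d ion has a large Δₒ and is invariably low-spin. The d⁶ configuration leaves the e_g set evenly filled (or empty) — no strong Jahn–Teller driving force.
[Cr(acac)₃]−: Ligand charges: each acetylacetonate is −1. With an overall charge of −1 the chromium centre must be in the +2 oxidation state. Chromium is a group-6 element; Cr(II) is therefore d⁴. Acetylacetonate is a weak-field ligand for a first-row metal, so the complex is high-spin. The t₂g³e_g¹ (high-spin) configuration has an unevenly filled e_g set; the Jahn–Teller theorem predicts a tetragonal distortion (typically axial elongation) to lift the degeneracy.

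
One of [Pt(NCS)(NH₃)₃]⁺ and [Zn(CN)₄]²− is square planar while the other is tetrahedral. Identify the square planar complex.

[Pt(NCS)(NH₃)₃]⁺

For [Pt(NCS)(NH₃)₃]⁺: Ligand charges: each isothiocyanate is −1; ammonia is neutral. With an overall charge of +1 the platinum centre must be in the +2 oxidation state. Platinum is a group-10 element; Pt(II) is therefore d⁸. A 5d d⁸ ion has a large crystal-field splitting; square planar leaves the high-energy d_{x²−y²} orbital empty and maximises CFSE. → square planar.
For [Zn(CN)₄]²−: Each cyanide is −1; balancing the −2 overall charge requires Zn(II). Group 12 minus oxidation state 2 gives a d¹⁰ configuration. A d¹⁰ ion has no crystal-field stabilisation preference between square planar and tetrahedral, so four ligands adopt the sterically favoured tetrahedral geometry. → tetrahedral.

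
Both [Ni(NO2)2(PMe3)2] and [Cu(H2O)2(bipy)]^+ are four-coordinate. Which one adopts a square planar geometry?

[Ni(NO2)2(PMe3)2]

For [Ni(NO2)2(PMe3)2]: Ligand charges: each nitro (N-bound nitrite) is −1; trimethylphosphine is neutral. With an overall charge of 0 the nickel centre must be in the +2 oxidation state. Group 10 minus oxidation state 2 gives a d⁸ configuration. Nitro (N-bound nitrite) and trimethylphosphine are strong-field ligands (high in the spectrochemical series). A 3d d⁸ ion with strong-field ligands gains enough CFSE to favour square planar over tetrahedral. → square planar.
For [Cu(H2O)2(bipy)]^+: Ligand charges: water is neutral; 2,2′-bipyridine is neutral. With an overall charge of +1 the copper centre must be in the +1 oxidation state. Copper is a group-11 element; Cu(I) is therefore d¹⁰. A d¹⁰ ion has no crystal-field stabilisation preference between square planar and tetrahedral, so four ligands adopt the sterically favoured tetrahedral geometry. → tetrahedral.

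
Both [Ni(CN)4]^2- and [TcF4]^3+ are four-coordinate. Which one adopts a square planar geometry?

For [Ni(CN)4]^2-: Ligand charges: each cyanide is −1. With an overall charge of −2 the nickel centre must be in the +2 oxidation state. Group 10 minus oxidation state 2 gives a d⁸ configuration. Cyanide is a strong-field ligand (high in the spectrochemical series). A 3d d⁸ ion with strong-field ligands gains enough CFSE to favour square planar over tetrahedral. → square planar.
For [TcF4]^3+: Each fluoride is −1; balancing the +3 overall charge requires Tc(VII). Group 7 minus oxidation state 7 gives a d⁰ configuration. A d⁰ ion has no crystal-field stabilisation preference between square planar and tetrahedral, so four ligands adopt the sterically favoured tetrahedral geometry. → tetrahedral.

[Ni(CN)4]^2-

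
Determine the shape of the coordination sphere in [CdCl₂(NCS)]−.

trigonal planar

Each chloride is −1; each isothiocyanate is −1; balancing the −1 overall charge requires Cd(II).
Group 12 minus oxidation state 2 gives a d¹⁰ configuration.
Coordination number: 3.
Three ligands around a d¹⁰ centre minimise repulsion in a trigonal-planar arrangement.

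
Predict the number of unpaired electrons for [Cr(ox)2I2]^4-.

4

Each oxalate is −2; each iodide is −1; balancing the −4 overall charge requires Cr(II).
Cr sits in group 6, so the d-electron count is 6 − 2 = 4.
Counting donor atoms: 2×oxalate (bidentate) → 4 donors; 2×iodide (monodentate) → 2 donors. Coordination number = 6.
The spin state decides the count: Iodide and oxalate are weak-field ligands for a first-row metal, so the complex is high-spin.
An octahedral high-spin d⁴ ion is t₂g³e_g¹, giving 4 unpaired electrons.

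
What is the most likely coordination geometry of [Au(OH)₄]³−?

tetrahedral

Summing ligand charges against the −3 overall charge gives an oxidation state of +1 for gold.
Gold is a group-11 element; Au(I) is therefore d¹⁰.
With 4 monodentate ligands the coordination number is 4.
A d¹⁰ ion has no crystal-field stabilisation preference between square planar and tetrahedral, so four ligands adopt the sterically favoured tetrahedral geometry.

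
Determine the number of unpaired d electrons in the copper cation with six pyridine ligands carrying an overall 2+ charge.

Pyridine is neutral; balancing the +2 overall charge requires Cu(II).
Copper is a group-11 element; Cu(II) is therefore d⁹.
In an octahedral field the d⁹ configuration is t₂g⁶e_g³ (only one arrangement possible), giving 1 unpaired electron.

1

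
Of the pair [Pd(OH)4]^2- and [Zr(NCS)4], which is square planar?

[Pd(OH)4]^2-

For [Pd(OH)4]^2-: Each hydroxide is −1; balancing the −2 overall charge requires Pd(II). Palladium is a group-10 element; Pd(II) is therefore d⁸. A 4d d⁸ ion has a large crystal-field splitting; square planar leaves the high-energy d_{x²−y²} orbital empty and maximises CFSE. → square planar.
For [Zr(NCS)4]: Ligand charges: each isothiocyanate is −1. With an overall charge of 0 the zirconium centre must be in the +4 oxidation state. Zr sits in group 4, so the d-electron count is 4 − 4 = 0. A d⁰ ion has no crystal-field stabilisation preference between square planar and tetrahedral, so four ligands adopt the sterically favoured tetrahedral geometry. → tetrahedral.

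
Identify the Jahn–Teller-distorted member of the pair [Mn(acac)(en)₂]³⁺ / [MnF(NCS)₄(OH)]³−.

[Mn(acac)(en)₂]³⁺: Summing ligand charges against the +3 overall charge gives an oxidation state of +4 for manganese. Mn sits in group 7, so the d-electron count is 7 − 4 = 3. The d³ configuration leaves the e_g set evenly filled (or empty) — no strong Jahn–Teller driving force.
[MnF(NCS)₄(OH)]³−: Summing ligand charges against the −3 overall charge gives an oxidation state of +3 for manganese. Mn sits in group 7, so the d-electron count is 7 − 3 = 4. Fluoride, hydroxide, and isothiocyanate are weak-field ligands for a first-row metal, so the complex is high-spin. The t₂g³e_g¹ (high-spin) configuration has an unevenly filled e_g set; the Jahn–Teller theorem predicts a tetragonal distortion (typically axial elongation) to lift the degeneracy.

[MnF(NCS)₄(OH)]³−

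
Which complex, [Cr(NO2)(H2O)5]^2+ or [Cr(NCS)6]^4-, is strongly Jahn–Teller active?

[Cr(NCS)6]^4-

[Cr(NO2)(H2O)5]^2+: Each nitro (N-bound nitrite) is −1; water is neutral; balancing the +2 overall charge requires Cr(III). Group 6 minus oxidation state 3 gives a d³ configuration. The d³ configuration leaves the e_g set evenly filled (or empty) — no strong Jahn–Teller driving force.
[Cr(NCS)6]^4-: Summing ligand charges against the −4 overall charge gives an oxidation state of +2 for chromium. Cr sits in group 6, so the d-electron count is 6 − 2 = 4. Isothiocyanate is a weak-field ligand for a first-row metal, so the complex is high-spin. The t₂g³e_g¹ (high-spin) configuration has an unevenly filled e_g set; the Jahn–Teller theorem predicts a tetragonal distortion (typically axial elongation) to lift the degeneracy.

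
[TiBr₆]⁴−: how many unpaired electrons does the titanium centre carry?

Each bromide is −1; balancing the −4 overall charge requires Ti(II).
Titanium is a group-4 element; Ti(II) is therefore d².
In an octahedral field the d² configuration is t₂g²e_g⁰ (only one arrangement possible), giving 2 unpaired electrons.

2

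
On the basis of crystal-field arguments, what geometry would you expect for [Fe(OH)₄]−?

Summing ligand charges against the −1 overall charge gives an oxidation state of +3 for iron.
Group 8 minus oxidation state 3 gives a d⁵ configuration.
With 4 monodentate ligands the coordination number is 4.
Hydroxide is a weak-field ligand.
A high-spin d⁵ ion has zero CFSE in either geometry, so four ligands adopt the sterically favoured tetrahedral geometry.

tetrahedral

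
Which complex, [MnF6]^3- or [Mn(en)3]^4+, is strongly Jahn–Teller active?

[MnF6]^3-

[MnF6]^3-: Ligand charges: each fluoride is −1. With an overall charge of −3 the manganese centre must be in the +3 oxidation state. Manganese is a group-7 element; Mn(III) is therefore d⁴. Fluoride is a weak-field ligand for a first-row metal, so the complex is high-spin. The t₂g³e_g¹ (high-spin) configuration has an unevenly filled e_g set; the Jahn–Teller theorem predicts a tetragonal distortion (typically axial elongation) to lift the degeneracy.
[Mn(en)3]^4+: Ethylenediamine is neutral; balancing the +4 overall charge requires Mn(IV). Mn sits in group 7, so the d-electron count is 7 − 4 = 3. The d³ configuration leaves the e_g set evenly filled (or empty) — no strong Jahn–Teller driving force.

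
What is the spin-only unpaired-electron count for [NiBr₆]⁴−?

2 unpaired electrons

Each bromide is −1; balancing the −4 overall charge requires Ni(II).
Group 10 minus oxidation state 2 gives a d⁸ configuration.
In an octahedral field the d⁸ configuration is t₂g⁶e_g² (only one arrangement possible), giving 2 unpaired electrons.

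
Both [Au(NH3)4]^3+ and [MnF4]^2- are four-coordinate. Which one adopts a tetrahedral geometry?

For [Au(NH3)4]^3+: Ammonia is neutral; balancing the +3 overall charge requires Au(III). Group 11 minus oxidation state 3 gives a d⁸ configuration. A 5d d⁸ ion has a large crystal-field splitting; square planar leaves the high-energy d_{x²−y²} orbital empty and maximises CFSE. → square planar.
For [MnF4]^2-: Each fluoride is −1; balancing the −2 overall charge requires Mn(II). Group 7 minus oxidation state 2 gives a d⁵ configuration. A high-spin d⁵ ion has zero CFSE in either geometry, so four ligands adopt the sterically favoured tetrahedral geometry. → tetrahedral.

[MnF4]^2-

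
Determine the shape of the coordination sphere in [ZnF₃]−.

trigonal planar

Each fluoride is −1; balancing the −1 overall charge requires Zn(II).
Group 12 minus oxidation state 2 gives a d¹⁰ configuration.
Coordination number: 3.
Three ligands around a d¹⁰ centre minimise repulsion in a trigonal-planar arrangement.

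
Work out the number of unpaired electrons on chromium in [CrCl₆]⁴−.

4 unpaired electrons

Ligand charges: each chloride is −1. With an overall charge of −4 the chromium centre must be in the +2 oxidation state.
Group 6 minus oxidation state 2 gives a d⁴ configuration.
The spin state decides the count: Chloride is a weak-field ligand for a first-row metal, so the complex is high-spin.
An octahedral high-spin d⁴ ion is t₂g³e_g¹, giving 4 unpaired electrons.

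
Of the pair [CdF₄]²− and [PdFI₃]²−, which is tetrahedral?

For [CdF₄]²−: Ligand charges: each fluoride is −1. With an overall charge of −2 the cadmium centre must be in the +2 oxidation state. Group 12 minus oxidation state 2 gives a d¹⁰ configuration. A d¹⁰ ion has no crystal-field stabilisation preference between square planar and tetrahedral, so four ligands adopt the sterically favoured tetrahedral geometry. → tetrahedral.
For [PdFI₃]²−: Ligand charges: each fluoride is −1; each iodide is −1. With an overall charge of −2 the palladium centre must be in the +2 oxidation state. Group 10 minus oxidation state 2 gives a d⁸ configuration. A 4d d⁸ ion has a large crystal-field splitting; square planar leaves the high-energy d_{x²−y²} orbital empty and maximises CFSE. → square planar.

[CdF₄]²−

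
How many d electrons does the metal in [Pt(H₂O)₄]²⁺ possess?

Water is neutral; balancing the +2 overall charge requires Pt(II).
Group 10 minus oxidation state 2 gives a d⁸ configuration.

d⁸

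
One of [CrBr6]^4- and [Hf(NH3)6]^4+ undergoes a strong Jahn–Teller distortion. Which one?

[CrBr6]^4-: Ligand charges: each bromide is −1. With an overall charge of −4 the chromium centre must be in the +2 oxidation state. Group 6 minus oxidation state 2 gives a d⁴ configuration. Bromide is a weak-field ligand for a first-row metal, so the complex is high-spin. The t₂g³e_g¹ (high-spin) configuration has an unevenly filled e_g set; the Jahn–Teller theorem predicts a tetragonal distortion (typically axial elongation) to lift the degeneracy.
[Hf(NH3)6]^4+: Ammonia is neutral; balancing the +4 overall charge requires Hf(IV). Hafnium is a group-4 element; Hf(IV) is therefore d⁰. The d⁰ configuration leaves the e_g set evenly filled (or empty) — no strong Jahn–Teller driving force.

[CrBr6]^4-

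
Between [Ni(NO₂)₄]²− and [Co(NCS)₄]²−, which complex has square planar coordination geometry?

[Ni(NO₂)₄]²−

For [Ni(NO₂)₄]²−: Each nitro (N-bound nitrite) is −1; balancing the −2 overall charge requires Ni(II). Group 10 minus oxidation state 2 gives a d⁸ configuration. Nitro (N-bound nitrite) is a strong-field ligand (high in the spectrochemical series). A 3d d⁸ ion with strong-field ligands gains enough CFSE to favour square planar over tetrahedral. → square planar.
For [Co(NCS)₄]²−: Ligand charges: each isothiocyanate is −1. With an overall charge of −2 the cobalt centre must be in the +2 oxidation state. Group 9 minus oxidation state 2 gives a d⁷ configuration. For a high-spin 3d d⁷ ion with weak-field ligands the small Δₜ gives little square-planar CFSE advantage, so four ligands adopt the sterically favoured tetrahedral geometry. → tetrahedral.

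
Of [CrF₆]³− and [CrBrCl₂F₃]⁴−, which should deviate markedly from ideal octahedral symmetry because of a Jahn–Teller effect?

[CrF₆]³−: Summing ligand charges against the −3 overall charge gives an oxidation state of +3 for chromium. Cr sits in group 6, so the d-electron count is 6 − 3 = 3. The d³ configuration leaves the e_g set evenly filled (or empty) — no strong Jahn–Teller driving force.
[CrBrCl₂F₃]⁴−: Ligand charges: each bromide is −1; each chloride is −1; each fluoride is −1. With an overall charge of −4 the chromium centre must be in the +2 oxidation state. Group 6 minus oxidation state 2 gives a d⁴ configuration. Bromide, chloride, and fluoride are weak-field ligands for a first-row metal, so the complex is high-spin. The t₂g³e_g¹ (high-spin) configuration has an unevenly filled e_g set; the Jahn–Teller theorem predicts a tetragonal distortion (typically axial elongation) to lift the degeneracy.

[CrBrCl₂F₃]⁴−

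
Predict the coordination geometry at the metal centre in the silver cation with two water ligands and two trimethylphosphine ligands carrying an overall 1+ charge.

Summing ligand charges against the +1 overall charge gives an oxidation state of +1 for silver.
Ag sits in group 11, so the d-electron count is 11 − 1 = 10.
With 4 monodentate ligands the coordination number is 4.
A d¹⁰ ion has no crystal-field stabilisation preference between square planar and tetrahedral, so four ligands adopt the sterically favoured tetrahedral geometry.

tetrahedral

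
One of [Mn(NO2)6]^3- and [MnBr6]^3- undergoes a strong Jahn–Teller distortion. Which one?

[MnBr6]^3-

[Mn(NO2)6]^3-: Summing ligand charges against the −3 overall charge gives an oxidation state of +3 for manganese. Manganese is a group-7 element; Mn(III) is therefore d⁴. Nitro (N-bound nitrite) is a strong-field ligand (high in the spectrochemical series) for a first-row metal, so the complex is low-spin. The d⁴ configuration leaves the e_g set evenly filled (or empty) — no strong Jahn–Teller driving force.
[MnBr6]^3-: Summing ligand charges against the −3 overall charge gives an oxidation state of +3 for manganese. Mn sits in group 7, so the d-electron count is 7 − 3 = 4. Bromide is a weak-field ligand for a first-row metal, so the complex is high-spin. The t₂g³e_g¹ (high-spin) configuration has an unevenly filled e_g set; the Jahn–Teller theorem predicts a tetragonal distortion (typically axial elongation) to lift the degeneracy.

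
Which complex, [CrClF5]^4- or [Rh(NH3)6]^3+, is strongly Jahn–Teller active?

[CrClF5]^4-

[CrClF5]^4-: Summing ligand charges against the −4 overall charge gives an oxidation state of +2 for chromium. Group 6 minus oxidation state 2 gives a d⁴ configuration. Chloride and fluoride are weak-field ligands for a first-row metal, so the complex is high-spin. The t₂g³e_g¹ (high-spin) configuration has an unevenly filled e_g set; the Jahn–Teller theorem predicts a tetragonal distortion (typically axial elongation) to lift the degeneracy.
[Rh(NH3)6]^3+: Ammonia is neutral; balancing the +3 overall charge requires Rh(III). Rhodium is a group-9 element; Rh(III) is therefore d⁶. A 4d ion has a large Δₒ and is invariably low-spin. The d⁶ configuration leaves the e_g set evenly filled (or empty) — no strong Jahn–Teller driving force.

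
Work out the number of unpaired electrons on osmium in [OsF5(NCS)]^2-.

Ligand charges: each fluoride is −1; each isothiocyanate is −1. With an overall charge of −2 the osmium centre must be in the +4 oxidation state.
Group 8 minus oxidation state 4 gives a d⁴ configuration.
The spin state decides the count: a 5d ion has a large Δₒ and is invariably low-spin.
An octahedral low-spin d⁴ ion is t₂g⁴e_g⁰, giving 2 unpaired electrons.

2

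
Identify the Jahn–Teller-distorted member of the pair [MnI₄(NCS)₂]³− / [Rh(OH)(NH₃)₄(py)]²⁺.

[MnI₄(NCS)₂]³−

[MnI₄(NCS)₂]³−: Ligand charges: each iodide is −1; each isothiocyanate is −1. With an overall charge of −3 the manganese centre must be in the +3 oxidation state. Mn sits in group 7, so the d-electron count is 7 − 3 = 4. Iodide and isothiocyanate are weak-field ligands for a first-row metal, so the complex is high-spin. The t₂g³e_g¹ (high-spin) configuration has an unevenly filled e_g set; the Jahn–Teller theorem predicts a tetragonal distortion (typically axial elongation) to lift the degeneracy.
[Rh(OH)(NH₃)₄(py)]²⁺: Summing ligand charges against the +2 overall charge gives an oxidation state of +3 for rhodium. Rhodium is a group-9 element; Rh(III) is therefore d⁶. A 4d ion has a large Δₒ and is invariably low-spin. The d⁶ configuration leaves the e_g set evenly filled (or empty) — no strong Jahn–Teller driving force.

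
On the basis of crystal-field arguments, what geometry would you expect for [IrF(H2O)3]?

square planar

Each fluoride is −1; water is neutral; balancing the 0 overall charge requires Ir(I).
Ir sits in group 9, so the d-electron count is 9 − 1 = 8.
With 4 monodentate ligands the coordination number is 4.
A 5d d⁸ ion has a large crystal-field splitting; square planar leaves the high-energy d_{x²−y²} orbital empty and maximises CFSE.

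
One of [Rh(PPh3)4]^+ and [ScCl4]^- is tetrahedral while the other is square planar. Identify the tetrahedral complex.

For [Rh(PPh3)4]^+: Triphenylphosphine is neutral; balancing the +1 overall charge requires Rh(I). Group 9 minus oxidation state 1 gives a d⁸ configuration. A 4d d⁸ ion has a large crystal-field splitting; square planar leaves the high-energy d_{x²−y²} orbital empty and maximises CFSE. → square planar.
For [ScCl4]^-: Summing ligand charges against the −1 overall charge gives an oxidation state of +3 for scandium. Group 3 minus oxidation state 3 gives a d⁰ configuration. A d⁰ ion has no crystal-field stabilisation preference between square planar and tetrahedral, so four ligands adopt the sterically favoured tetrahedral geometry. → tetrahedral.

[ScCl4]^-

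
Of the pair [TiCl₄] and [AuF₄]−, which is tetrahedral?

[TiCl₄]

For [TiCl₄]: Summing ligand charges against the 0 overall charge gives an oxidation state of +4 for titanium. Titanium is a group-4 element; Ti(IV) is therefore d⁰. A d⁰ ion has no crystal-field stabilisation preference between square planar and tetrahedral, so four ligands adopt the sterically favoured tetrahedral geometry. → tetrahedral.
For [AuF₄]−: Each fluoride is −1; balancing the −1 overall charge requires Au(III). Gold is a group-11 element; Au(III) is therefore d⁸. A 5d d⁸ ion has a large crystal-field splitting; square planar leaves the high-energy d_{x²−y²} orbital empty and maximises CFSE. → square planar.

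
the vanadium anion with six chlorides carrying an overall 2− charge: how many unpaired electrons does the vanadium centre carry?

1

Summing ligand charges against the −2 overall charge gives an oxidation state of +4 for vanadium.
V sits in group 5, so the d-electron count is 5 − 4 = 1.
In an octahedral field the d¹ configuration is t₂g¹e_g⁰ (only one arrangement possible), giving 1 unpaired electron.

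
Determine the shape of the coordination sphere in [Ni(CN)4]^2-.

square planar

Each cyanide is −1; balancing the −2 overall charge requires Ni(II).
Ni sits in group 10, so the d-electron count is 10 − 2 = 8.
Coordination number: 4.
Cyanide is a strong-field ligand (high in the spectrochemical series).
A 3d d⁸ ion with strong-field ligands gains enough CFSE to favour square planar over tetrahedral.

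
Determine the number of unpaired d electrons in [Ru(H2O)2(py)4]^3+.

1

Summing ligand charges against the +3 overall charge gives an oxidation state of +3 for ruthenium.
Ruthenium is a group-8 element; Ru(III) is therefore d⁵.
The spin state decides the count: a 4d ion has a large Δₒ and is invariably low-spin.
An octahedral low-spin d⁵ ion is t₂g⁵e_g⁰, giving 1 unpaired electron.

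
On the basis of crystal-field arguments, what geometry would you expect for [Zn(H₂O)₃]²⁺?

Summing ligand charges against the +2 overall charge gives an oxidation state of +2 for zinc.
Zn sits in group 12, so the d-electron count is 12 − 2 = 10.
With 3 monodentate ligands the coordination number is 3.
Three ligands around a d¹⁰ centre minimise repulsion in a trigonal-planar arrangement.

trigonal planar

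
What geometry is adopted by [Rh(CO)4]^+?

square planar

Ligand charges: carbonyl is neutral. With an overall charge of +1 the rhodium centre must be in the +1 oxidation state.
Rh sits in group 9, so the d-electron count is 9 − 1 = 8.
With 4 monodentate ligands the coordination number is 4.
A 4d d⁸ ion has a large crystal-field splitting; square planar leaves the high-energy d_{x²−y²} orbital empty and maximises CFSE.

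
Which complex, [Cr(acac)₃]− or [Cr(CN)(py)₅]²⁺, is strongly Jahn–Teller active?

[Cr(acac)₃]−

[Cr(acac)₃]−: Ligand charges: each acetylacetonate is −1. With an overall charge of −1 the chromium centre must be in the +2 oxidation state. Group 6 minus oxidation state 2 gives a d⁴ configuration. Acetylacetonate is a weak-field ligand for a first-row metal, so the complex is high-spin. The t₂g³e_g¹ (high-spin) configuration has an unevenly filled e_g set; the Jahn–Teller theorem predicts a tetragonal distortion (typically axial elongation) to lift the degeneracy.
[Cr(CN)(py)₅]²⁺: Ligand charges: each cyanide is −1; pyridine is neutral. With an overall charge of +2 the chromium centre must be in the +3 oxidation state. Group 6 minus oxidation state 3 gives a d³ configuration. The d³ configuration leaves the e_g set evenly filled (or empty) — no strong Jahn–Teller driving force.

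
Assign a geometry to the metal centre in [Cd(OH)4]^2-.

tetrahedral

Each hydroxide is −1; balancing the −2 overall charge requires Cd(II).
Cadmium is a group-12 element; Cd(II) is therefore d¹⁰.
Coordination number: 4.
A d¹⁰ ion has no crystal-field stabilisation preference between square planar and tetrahedral, so four ligands adopt the sterically favoured tetrahedral geometry.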